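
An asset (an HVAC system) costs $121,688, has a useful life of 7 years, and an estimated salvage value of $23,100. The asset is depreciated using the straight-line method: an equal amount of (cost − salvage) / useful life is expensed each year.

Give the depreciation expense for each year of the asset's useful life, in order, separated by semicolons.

$14,084; $14,084; $14,084; $14,084; $14,084; $14,084; $14,084

Depreciable base = $121,688 − $23,100 = $98,588.
Annual expense = $98,588 / 7 = $14,084.
End of year 1: book value $107,604.
End of year 2: book value $93,520.
End of year 3: book value $79,436.
End of year 4: book value $65,352.
End of year 5: book value $51,268.
End of year 6: book value $37,184.
End of year 7: book value $23,100.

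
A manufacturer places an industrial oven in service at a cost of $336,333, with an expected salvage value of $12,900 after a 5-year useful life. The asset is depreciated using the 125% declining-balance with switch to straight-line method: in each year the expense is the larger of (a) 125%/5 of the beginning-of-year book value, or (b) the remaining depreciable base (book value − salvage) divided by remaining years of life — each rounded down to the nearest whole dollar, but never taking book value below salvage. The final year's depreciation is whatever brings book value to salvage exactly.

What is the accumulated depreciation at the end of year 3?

Depreciable base = $336,333 − $12,900 = $323,433.
Year 1: DB = ⌊$336,333 × 125%/5⌋ = $84,083; SL = ⌊$323,433/5⌋ = $64,686 → take DB $84,083. Book value $252,250.
Year 2: DB = ⌊$252,250 × 125%/5⌋ = $63,062; SL = ⌊$239,350/4⌋ = $59,837 → take DB $63,062. Book value $189,188.
Year 3: DB = ⌊$189,188 × 125%/5⌋ = $47,297; SL = ⌊$176,288/3⌋ = $58,762 → take SL $58,762. Book value $130,426.
Accumulated through year 3 = $336,333 − $130,426 = $205,907.

$205,907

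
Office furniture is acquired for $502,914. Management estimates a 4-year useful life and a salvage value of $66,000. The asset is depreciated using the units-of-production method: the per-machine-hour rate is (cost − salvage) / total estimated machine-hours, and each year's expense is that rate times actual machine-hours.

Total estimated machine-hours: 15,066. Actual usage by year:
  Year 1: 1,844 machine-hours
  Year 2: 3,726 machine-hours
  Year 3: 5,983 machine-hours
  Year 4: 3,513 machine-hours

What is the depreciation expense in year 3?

Depreciable base = $502,914 − $66,000 = $436,914.
Rate = $436,914 / 15,066 machine-hours = $29 per machine-hour.
Year 1: 1,844 × $29 = $53,476. Book value $449,438.
Year 2: 3,726 × $29 = $108,054. Book value $341,384.
Year 3: 5,983 × $29 = $173,507. Book value $167,877.

$173,507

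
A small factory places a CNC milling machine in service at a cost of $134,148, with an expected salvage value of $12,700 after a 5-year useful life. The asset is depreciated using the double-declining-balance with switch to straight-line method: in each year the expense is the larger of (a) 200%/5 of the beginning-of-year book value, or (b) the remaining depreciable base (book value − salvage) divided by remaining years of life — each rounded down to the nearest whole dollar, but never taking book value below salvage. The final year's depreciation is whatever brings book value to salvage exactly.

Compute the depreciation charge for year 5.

$4,687

Depreciable base = $134,148 − $12,700 = $121,448.
Year 1: DB = ⌊$134,148 × 200%/5⌋ = $53,659; SL = ⌊$121,448/5⌋ = $24,289 → take DB $53,659. Book value $80,489.
Year 2: DB = ⌊$80,489 × 200%/5⌋ = $32,195; SL = ⌊$67,789/4⌋ = $16,947 → take DB $32,195. Book value $48,294.
Year 3: DB = ⌊$48,294 × 200%/5⌋ = $19,317; SL = ⌊$35,594/3⌋ = $11,864 → take DB $19,317. Book value $28,977.
Year 4: DB = ⌊$28,977 × 200%/5⌋ = $11,590; SL = ⌊$16,277/2⌋ = $8,138 → take DB $11,590. Book value $17,387.
Year 5 (final): $17,387 − $12,700 = $4,687. Book value $12,700.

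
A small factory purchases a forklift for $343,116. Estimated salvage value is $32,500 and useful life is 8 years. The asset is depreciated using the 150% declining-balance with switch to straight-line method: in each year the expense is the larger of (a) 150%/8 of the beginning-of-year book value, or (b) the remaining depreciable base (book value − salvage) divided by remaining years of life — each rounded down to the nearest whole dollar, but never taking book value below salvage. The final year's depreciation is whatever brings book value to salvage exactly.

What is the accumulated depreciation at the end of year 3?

$159,075

Depreciable base = $343,116 − $32,500 = $310,616.
Year 1: DB = ⌊$343,116 × 150%/8⌋ = $64,334; SL = ⌊$310,616/8⌋ = $38,827 → take DB $64,334. Book value $278,782.
Year 2: DB = ⌊$278,782 × 150%/8⌋ = $52,271; SL = ⌊$246,282/7⌋ = $35,183 → take DB $52,271. Book value $226,511.
Year 3: DB = ⌊$226,511 × 150%/8⌋ = $42,470; SL = ⌊$194,011/6⌋ = $32,335 → take DB $42,470. Book value $184,041.
Accumulated through year 3 = $343,116 − $184,041 = $159,075.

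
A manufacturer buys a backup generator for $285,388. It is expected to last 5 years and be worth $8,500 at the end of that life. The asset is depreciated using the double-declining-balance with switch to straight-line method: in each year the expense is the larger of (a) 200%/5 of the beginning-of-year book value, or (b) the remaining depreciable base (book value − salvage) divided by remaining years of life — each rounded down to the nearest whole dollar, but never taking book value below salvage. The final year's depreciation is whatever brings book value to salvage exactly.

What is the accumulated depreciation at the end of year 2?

Depreciable base = $285,388 − $8,500 = $276,888.
Year 1: DB = ⌊$285,388 × 200%/5⌋ = $114,155; SL = ⌊$276,888/5⌋ = $55,377 → take DB $114,155. Book value $171,233.
Year 2: DB = ⌊$171,233 × 200%/5⌋ = $68,493; SL = ⌊$162,733/4⌋ = $40,683 → take DB $68,493. Book value $102,740.
Accumulated through year 2 = $285,388 − $102,740 = $182,648.

$182,648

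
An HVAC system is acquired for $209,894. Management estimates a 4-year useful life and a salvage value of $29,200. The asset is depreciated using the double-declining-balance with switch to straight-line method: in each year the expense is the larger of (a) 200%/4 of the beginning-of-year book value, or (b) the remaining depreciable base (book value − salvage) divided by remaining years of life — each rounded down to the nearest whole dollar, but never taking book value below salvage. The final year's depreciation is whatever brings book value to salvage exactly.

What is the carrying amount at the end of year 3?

$29,200

Depreciable base = $209,894 − $29,200 = $180,694.
Year 1: DB = ⌊$209,894 × 200%/4⌋ = $104,947; SL = ⌊$180,694/4⌋ = $45,173 → take DB $104,947. Book value $104,947.
Year 2: DB = ⌊$104,947 × 200%/4⌋ = $52,473; SL = ⌊$75,747/3⌋ = $25,249 → take DB $52,473. Book value $52,474.
Year 3: DB = ⌊$52,474 × 200%/4⌋ = $26,237; SL = ⌊$23,274/2⌋ = $11,637 → take DB $26,237, capped at $23,274. Book value $29,200.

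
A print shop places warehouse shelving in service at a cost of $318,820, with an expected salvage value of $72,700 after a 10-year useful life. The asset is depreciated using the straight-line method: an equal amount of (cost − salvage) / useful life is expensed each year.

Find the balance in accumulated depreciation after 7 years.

Depreciable base = $318,820 − $72,700 = $246,120.
Annual expense = $246,120 / 10 = $24,612.
End of year 1: book value $294,208.
End of year 2: book value $269,596.
End of year 3: book value $244,984.
End of year 4: book value $220,372.
End of year 5: book value $195,760.
End of year 6: book value $171,148.
End of year 7: book value $146,536.
Accumulated through year 7 = $318,820 − $146,536 = $172,284.

$172,284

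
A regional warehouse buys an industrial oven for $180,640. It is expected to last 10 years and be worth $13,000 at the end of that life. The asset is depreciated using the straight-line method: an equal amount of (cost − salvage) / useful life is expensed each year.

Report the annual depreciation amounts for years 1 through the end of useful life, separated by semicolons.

Depreciable base = $180,640 − $13,000 = $167,640.
Annual expense = $167,640 / 10 = $16,764.
End of year 1: book value $163,876.
End of year 2: book value $147,112.
End of year 3: book value $130,348.
End of year 4: book value $113,584.
End of year 5: book value $96,820.
End of year 6: book value $80,056.
End of year 7: book value $63,292.
End of year 8: book value $46,528.
End of year 9: book value $29,764.
End of year 10: book value $13,000.

$16,764; $16,764; $16,764; $16,764; $16,764; $16,764; $16,764; $16,764; $16,764; $16,764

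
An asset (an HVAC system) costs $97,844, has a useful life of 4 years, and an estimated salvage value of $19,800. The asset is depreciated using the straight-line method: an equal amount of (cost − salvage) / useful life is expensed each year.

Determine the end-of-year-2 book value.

Depreciable base = $97,844 − $19,800 = $78,044.
Annual expense = $78,044 / 4 = $19,511.
End of year 1: book value $78,333.
End of year 2: book value $58,822.

$58,822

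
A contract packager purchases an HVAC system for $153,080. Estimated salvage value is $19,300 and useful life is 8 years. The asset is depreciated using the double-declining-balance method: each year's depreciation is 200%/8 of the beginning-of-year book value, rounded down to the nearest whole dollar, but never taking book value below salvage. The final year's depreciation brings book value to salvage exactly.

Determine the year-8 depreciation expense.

Depreciable base = $153,080 − $19,300 = $133,780.
Year 1: ⌊$153,080 × 200%/8⌋ = $38,270. Book value $114,810.
Year 2: ⌊$114,810 × 200%/8⌋ = $28,702. Book value $86,108.
Year 3: ⌊$86,108 × 200%/8⌋ = $21,527. Book value $64,581.
Year 4: ⌊$64,581 × 200%/8⌋ = $16,145. Book value $48,436.
Year 5: ⌊$48,436 × 200%/8⌋ = $12,109. Book value $36,327.
Year 6: ⌊$36,327 × 200%/8⌋ = $9,081. Book value $27,246.
Year 7: ⌊$27,246 × 200%/8⌋ = $6,811. Book value $20,435.
Year 8 (final): $20,435 − $19,300 = $1,135. Book value $19,300.

$1,135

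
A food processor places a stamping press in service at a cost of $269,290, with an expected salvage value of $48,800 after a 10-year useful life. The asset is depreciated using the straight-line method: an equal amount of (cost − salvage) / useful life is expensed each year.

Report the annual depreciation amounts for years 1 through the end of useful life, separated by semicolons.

Depreciable base = $269,290 − $48,800 = $220,490.
Annual expense = $220,490 / 10 = $22,049.
End of year 1: book value $247,241.
End of year 2: book value $225,192.
End of year 3: book value $203,143.
End of year 4: book value $181,094.
End of year 5: book value $159,045.
End of year 6: book value $136,996.
End of year 7: book value $114,947.
End of year 8: book value $92,898.
End of year 9: book value $70,849.
End of year 10: book value $48,800.

$22,049; $22,049; $22,049; $22,049; $22,049; $22,049; $22,049; $22,049; $22,049; $22,049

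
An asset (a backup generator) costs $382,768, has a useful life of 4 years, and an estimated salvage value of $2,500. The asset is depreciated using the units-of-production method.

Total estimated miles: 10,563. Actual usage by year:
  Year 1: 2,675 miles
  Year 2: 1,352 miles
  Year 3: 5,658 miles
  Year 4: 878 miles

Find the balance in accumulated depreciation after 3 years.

Depreciable base = $382,768 − $2,500 = $380,268.
Rate = $380,268 / 10,563 miles = $36 per mile.
Year 1: 2,675 × $36 = $96,300. Book value $286,468.
Year 2: 1,352 × $36 = $48,672. Book value $237,796.
Year 3: 5,658 × $36 = $203,688. Book value $34,108.
Accumulated through year 3 = $382,768 − $34,108 = $348,660.

$348,660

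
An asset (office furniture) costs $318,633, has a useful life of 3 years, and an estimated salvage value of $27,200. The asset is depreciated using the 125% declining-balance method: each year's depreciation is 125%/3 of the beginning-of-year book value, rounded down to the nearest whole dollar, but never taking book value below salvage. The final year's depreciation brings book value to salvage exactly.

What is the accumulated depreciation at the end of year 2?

$210,208

Depreciable base = $318,633 − $27,200 = $291,433.
Year 1: ⌊$318,633 × 125%/3⌋ = $132,763. Book value $185,870.
Year 2: ⌊$185,870 × 125%/3⌋ = $77,445. Book value $108,425.
Accumulated through year 2 = $318,633 − $108,425 = $210,208.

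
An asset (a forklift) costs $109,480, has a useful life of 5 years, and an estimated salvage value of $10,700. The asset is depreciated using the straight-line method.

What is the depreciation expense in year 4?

Depreciable base = $109,480 − $10,700 = $98,780.
Annual expense = $98,780 / 5 = $19,756.

$19,756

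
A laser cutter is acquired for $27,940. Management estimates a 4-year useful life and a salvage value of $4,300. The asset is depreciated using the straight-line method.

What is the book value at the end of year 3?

$10,210

Depreciable base = $27,940 − $4,300 = $23,640.
Annual expense = $23,640 / 4 = $5,910.
End of year 1: book value $22,030.
End of year 2: book value $16,120.
End of year 3: book value $10,210.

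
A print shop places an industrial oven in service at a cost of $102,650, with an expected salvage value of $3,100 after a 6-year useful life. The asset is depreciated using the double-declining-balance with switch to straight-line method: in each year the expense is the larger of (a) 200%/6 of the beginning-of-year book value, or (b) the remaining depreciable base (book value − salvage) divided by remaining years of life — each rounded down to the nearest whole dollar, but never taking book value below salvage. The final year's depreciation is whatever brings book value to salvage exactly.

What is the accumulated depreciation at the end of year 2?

Depreciable base = $102,650 − $3,100 = $99,550.
Year 1: DB = ⌊$102,650 × 200%/6⌋ = $34,216; SL = ⌊$99,550/6⌋ = $16,591 → take DB $34,216. Book value $68,434.
Year 2: DB = ⌊$68,434 × 200%/6⌋ = $22,811; SL = ⌊$65,334/5⌋ = $13,066 → take DB $22,811. Book value $45,623.
Accumulated through year 2 = $102,650 − $45,623 = $57,027.

$57,027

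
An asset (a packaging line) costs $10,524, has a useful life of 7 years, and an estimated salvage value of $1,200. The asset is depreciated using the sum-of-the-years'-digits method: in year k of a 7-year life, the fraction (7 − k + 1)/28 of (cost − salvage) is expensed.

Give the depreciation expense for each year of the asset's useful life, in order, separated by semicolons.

$2,331; $1,998; $1,665; $1,332; $999; $666; $333

Depreciable base = $10,524 − $1,200 = $9,324.
Sum of the years' digits = 7+6+5+4+3+2+1 = 28.
Year 1: $9,324 × 7/28 = $2,331. Book value $8,193.
Year 2: $9,324 × 6/28 = $1,998. Book value $6,195.
Year 3: $9,324 × 5/28 = $1,665. Book value $4,530.
Year 4: $9,324 × 4/28 = $1,332. Book value $3,198.
Year 5: $9,324 × 3/28 = $999. Book value $2,199.
Year 6: $9,324 × 2/28 = $666. Book value $1,533.
Year 7: $9,324 × 1/28 = $333. Book value $1,200.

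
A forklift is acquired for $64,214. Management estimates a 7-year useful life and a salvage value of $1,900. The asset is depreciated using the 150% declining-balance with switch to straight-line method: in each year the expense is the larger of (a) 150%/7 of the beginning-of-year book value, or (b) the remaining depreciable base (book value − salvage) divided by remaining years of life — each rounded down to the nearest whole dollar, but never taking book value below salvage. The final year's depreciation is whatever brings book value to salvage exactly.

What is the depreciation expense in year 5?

$7,312

Depreciable base = $64,214 − $1,900 = $62,314.
Year 1: DB = ⌊$64,214 × 150%/7⌋ = $13,760; SL = ⌊$62,314/7⌋ = $8,902 → take DB $13,760. Book value $50,454.
Year 2: DB = ⌊$50,454 × 150%/7⌋ = $10,811; SL = ⌊$48,554/6⌋ = $8,092 → take DB $10,811. Book value $39,643.
Year 3: DB = ⌊$39,643 × 150%/7⌋ = $8,494; SL = ⌊$37,743/5⌋ = $7,548 → take DB $8,494. Book value $31,149.
Year 4: DB = ⌊$31,149 × 150%/7⌋ = $6,674; SL = ⌊$29,249/4⌋ = $7,312 → take SL $7,312. Book value $23,837.
Year 5: DB = ⌊$23,837 × 150%/7⌋ = $5,107; SL = ⌊$21,937/3⌋ = $7,312 → take SL $7,312. Book value $16,525.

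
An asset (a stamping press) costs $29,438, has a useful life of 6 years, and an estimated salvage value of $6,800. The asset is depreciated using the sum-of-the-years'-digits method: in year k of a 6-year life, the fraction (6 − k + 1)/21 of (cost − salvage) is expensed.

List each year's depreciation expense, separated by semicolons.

$6,468; $5,390; $4,312; $3,234; $2,156; $1,078

Depreciable base = $29,438 − $6,800 = $22,638.
Sum of the years' digits = 6+5+4+3+2+1 = 21.
Year 1: $22,638 × 6/21 = $6,468. Book value $22,970.
Year 2: $22,638 × 5/21 = $5,390. Book value $17,580.
Year 3: $22,638 × 4/21 = $4,312. Book value $13,268.
Year 4: $22,638 × 3/21 = $3,234. Book value $10,034.
Year 5: $22,638 × 2/21 = $2,156. Book value $7,878.
Year 6: $22,638 × 1/21 = $1,078. Book value $6,800.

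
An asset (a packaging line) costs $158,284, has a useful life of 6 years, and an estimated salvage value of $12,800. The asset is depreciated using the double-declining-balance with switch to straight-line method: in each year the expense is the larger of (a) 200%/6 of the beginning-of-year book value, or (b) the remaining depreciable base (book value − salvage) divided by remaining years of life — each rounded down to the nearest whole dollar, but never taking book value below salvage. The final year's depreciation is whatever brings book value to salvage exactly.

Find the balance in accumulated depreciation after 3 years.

$111,384

Depreciable base = $158,284 − $12,800 = $145,484.
Year 1: DB = ⌊$158,284 × 200%/6⌋ = $52,761; SL = ⌊$145,484/6⌋ = $24,247 → take DB $52,761. Book value $105,523.
Year 2: DB = ⌊$105,523 × 200%/6⌋ = $35,174; SL = ⌊$92,723/5⌋ = $18,544 → take DB $35,174. Book value $70,349.
Year 3: DB = ⌊$70,349 × 200%/6⌋ = $23,449; SL = ⌊$57,549/4⌋ = $14,387 → take DB $23,449. Book value $46,900.
Accumulated through year 3 = $158,284 − $46,900 = $111,384.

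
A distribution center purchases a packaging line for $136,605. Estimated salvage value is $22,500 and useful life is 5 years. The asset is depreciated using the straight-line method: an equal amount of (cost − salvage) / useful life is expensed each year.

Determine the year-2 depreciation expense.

Depreciable base = $136,605 − $22,500 = $114,105.
Annual expense = $114,105 / 5 = $22,821.

$22,821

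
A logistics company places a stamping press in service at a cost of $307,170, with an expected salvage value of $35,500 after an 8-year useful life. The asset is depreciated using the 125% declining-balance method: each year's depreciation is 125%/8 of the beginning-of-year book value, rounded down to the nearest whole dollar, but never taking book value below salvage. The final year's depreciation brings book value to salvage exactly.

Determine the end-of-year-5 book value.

$131,357

Depreciable base = $307,170 − $35,500 = $271,670.
Year 1: ⌊$307,170 × 125%/8⌋ = $47,995. Book value $259,175.
Year 2: ⌊$259,175 × 125%/8⌋ = $40,496. Book value $218,679.
Year 3: ⌊$218,679 × 125%/8⌋ = $34,168. Book value $184,511.
Year 4: ⌊$184,511 × 125%/8⌋ = $28,829. Book value $155,682.
Year 5: ⌊$155,682 × 125%/8⌋ = $24,325. Book value $131,357.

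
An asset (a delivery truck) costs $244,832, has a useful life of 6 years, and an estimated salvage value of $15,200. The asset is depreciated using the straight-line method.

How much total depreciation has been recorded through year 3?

$114,816

Depreciable base = $244,832 − $15,200 = $229,632.
Annual expense = $229,632 / 6 = $38,272.
End of year 1: book value $206,560.
End of year 2: book value $168,288.
End of year 3: book value $130,016.
Accumulated through year 3 = $244,832 − $130,016 = $114,816.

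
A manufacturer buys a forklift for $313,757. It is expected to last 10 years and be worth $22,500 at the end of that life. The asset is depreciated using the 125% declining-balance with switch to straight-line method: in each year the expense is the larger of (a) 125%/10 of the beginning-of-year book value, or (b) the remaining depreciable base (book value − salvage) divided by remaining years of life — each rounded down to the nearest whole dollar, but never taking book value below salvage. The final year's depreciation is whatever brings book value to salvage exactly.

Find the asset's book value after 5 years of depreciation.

$156,568

Depreciable base = $313,757 − $22,500 = $291,257.
Year 1: DB = ⌊$313,757 × 125%/10⌋ = $39,219; SL = ⌊$291,257/10⌋ = $29,125 → take DB $39,219. Book value $274,538.
Year 2: DB = ⌊$274,538 × 125%/10⌋ = $34,317; SL = ⌊$252,038/9⌋ = $28,004 → take DB $34,317. Book value $240,221.
Year 3: DB = ⌊$240,221 × 125%/10⌋ = $30,027; SL = ⌊$217,721/8⌋ = $27,215 → take DB $30,027. Book value $210,194.
Year 4: DB = ⌊$210,194 × 125%/10⌋ = $26,274; SL = ⌊$187,694/7⌋ = $26,813 → take SL $26,813. Book value $183,381.
Year 5: DB = ⌊$183,381 × 125%/10⌋ = $22,922; SL = ⌊$160,881/6⌋ = $26,813 → take SL $26,813. Book value $156,568.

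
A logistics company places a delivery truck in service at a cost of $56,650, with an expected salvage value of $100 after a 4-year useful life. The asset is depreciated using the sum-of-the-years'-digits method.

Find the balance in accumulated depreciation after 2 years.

$39,585

Depreciable base = $56,650 − $100 = $56,550.
Sum of the years' digits = 4+3+2+1 = 10.
Year 1: $56,550 × 4/10 = $22,620. Book value $34,030.
Year 2: $56,550 × 3/10 = $16,965. Book value $17,065.
Accumulated through year 2 = $56,650 − $17,065 = $39,585.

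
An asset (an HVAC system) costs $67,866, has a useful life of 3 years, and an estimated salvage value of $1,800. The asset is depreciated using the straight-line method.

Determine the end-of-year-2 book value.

$23,822

Depreciable base = $67,866 − $1,800 = $66,066.
Annual expense = $66,066 / 3 = $22,022.
End of year 1: book value $45,844.
End of year 2: book value $23,822.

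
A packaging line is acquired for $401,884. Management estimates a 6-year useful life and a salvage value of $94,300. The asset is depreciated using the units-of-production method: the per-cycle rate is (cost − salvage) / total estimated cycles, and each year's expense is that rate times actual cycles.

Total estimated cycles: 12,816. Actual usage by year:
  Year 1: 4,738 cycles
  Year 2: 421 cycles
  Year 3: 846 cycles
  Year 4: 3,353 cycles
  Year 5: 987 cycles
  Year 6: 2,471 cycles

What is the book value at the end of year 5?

Depreciable base = $401,884 − $94,300 = $307,584.
Rate = $307,584 / 12,816 cycles = $24 per cycle.
Year 1: 4,738 × $24 = $113,712. Book value $288,172.
Year 2: 421 × $24 = $10,104. Book value $278,068.
Year 3: 846 × $24 = $20,304. Book value $257,764.
Year 4: 3,353 × $24 = $80,472. Book value $177,292.
Year 5: 987 × $24 = $23,688. Book value $153,604.

$153,604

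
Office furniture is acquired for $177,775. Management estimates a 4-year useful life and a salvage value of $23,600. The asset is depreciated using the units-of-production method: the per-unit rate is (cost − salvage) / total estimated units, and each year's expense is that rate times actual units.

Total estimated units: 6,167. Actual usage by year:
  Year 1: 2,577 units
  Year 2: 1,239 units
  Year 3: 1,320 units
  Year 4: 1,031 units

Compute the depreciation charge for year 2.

$30,975

Depreciable base = $177,775 − $23,600 = $154,175.
Rate = $154,175 / 6,167 units = $25 per unit.
Year 1: 2,577 × $25 = $64,425. Book value $113,350.
Year 2: 1,239 × $25 = $30,975. Book value $82,375.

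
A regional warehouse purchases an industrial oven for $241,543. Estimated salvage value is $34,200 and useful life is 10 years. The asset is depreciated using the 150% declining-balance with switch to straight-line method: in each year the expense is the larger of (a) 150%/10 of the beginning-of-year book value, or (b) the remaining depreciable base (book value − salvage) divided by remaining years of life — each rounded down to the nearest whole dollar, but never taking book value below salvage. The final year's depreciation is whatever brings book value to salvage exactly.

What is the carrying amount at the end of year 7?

Depreciable base = $241,543 − $34,200 = $207,343.
Year 1: DB = ⌊$241,543 × 150%/10⌋ = $36,231; SL = ⌊$207,343/10⌋ = $20,734 → take DB $36,231. Book value $205,312.
Year 2: DB = ⌊$205,312 × 150%/10⌋ = $30,796; SL = ⌊$171,112/9⌋ = $19,012 → take DB $30,796. Book value $174,516.
Year 3: DB = ⌊$174,516 × 150%/10⌋ = $26,177; SL = ⌊$140,316/8⌋ = $17,539 → take DB $26,177. Book value $148,339.
Year 4: DB = ⌊$148,339 × 150%/10⌋ = $22,250; SL = ⌊$114,139/7⌋ = $16,305 → take DB $22,250. Book value $126,089.
Year 5: DB = ⌊$126,089 × 150%/10⌋ = $18,913; SL = ⌊$91,889/6⌋ = $15,314 → take DB $18,913. Book value $107,176.
Year 6: DB = ⌊$107,176 × 150%/10⌋ = $16,076; SL = ⌊$72,976/5⌋ = $14,595 → take DB $16,076. Book value $91,100.
Year 7: DB = ⌊$91,100 × 150%/10⌋ = $13,665; SL = ⌊$56,900/4⌋ = $14,225 → take SL $14,225. Book value $76,875.

$76,875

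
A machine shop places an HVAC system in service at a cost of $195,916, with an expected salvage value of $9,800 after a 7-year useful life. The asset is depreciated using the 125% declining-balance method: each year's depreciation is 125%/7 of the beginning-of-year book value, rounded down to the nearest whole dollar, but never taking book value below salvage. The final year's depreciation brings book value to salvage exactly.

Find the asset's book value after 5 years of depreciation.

Depreciable base = $195,916 − $9,800 = $186,116.
Year 1: ⌊$195,916 × 125%/7⌋ = $34,985. Book value $160,931.
Year 2: ⌊$160,931 × 125%/7⌋ = $28,737. Book value $132,194.
Year 3: ⌊$132,194 × 125%/7⌋ = $23,606. Book value $108,588.
Year 4: ⌊$108,588 × 125%/7⌋ = $19,390. Book value $89,198.
Year 5: ⌊$89,198 × 125%/7⌋ = $15,928. Book value $73,270.

$73,270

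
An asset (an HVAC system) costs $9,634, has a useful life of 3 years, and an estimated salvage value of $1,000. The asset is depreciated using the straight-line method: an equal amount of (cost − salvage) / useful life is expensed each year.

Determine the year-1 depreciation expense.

$2,878

Depreciable base = $9,634 − $1,000 = $8,634.
Annual expense = $8,634 / 3 = $2,878.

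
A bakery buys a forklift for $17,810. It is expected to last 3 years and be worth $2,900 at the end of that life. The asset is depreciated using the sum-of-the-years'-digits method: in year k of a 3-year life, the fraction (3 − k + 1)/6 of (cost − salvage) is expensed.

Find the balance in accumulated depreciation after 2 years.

$12,425

Depreciable base = $17,810 − $2,900 = $14,910.
Sum of the years' digits = 3+2+1 = 6.
Year 1: $14,910 × 3/6 = $7,455. Book value $10,355.
Year 2: $14,910 × 2/6 = $4,970. Book value $5,385.
Accumulated through year 2 = $17,810 − $5,385 = $12,425.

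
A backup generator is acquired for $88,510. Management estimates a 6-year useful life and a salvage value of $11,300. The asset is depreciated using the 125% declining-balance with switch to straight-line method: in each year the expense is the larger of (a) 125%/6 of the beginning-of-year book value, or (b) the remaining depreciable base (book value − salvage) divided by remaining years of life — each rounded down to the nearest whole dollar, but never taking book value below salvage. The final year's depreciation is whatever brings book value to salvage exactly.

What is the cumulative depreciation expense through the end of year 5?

$66,337

Depreciable base = $88,510 − $11,300 = $77,210.
Year 1: DB = ⌊$88,510 × 125%/6⌋ = $18,439; SL = ⌊$77,210/6⌋ = $12,868 → take DB $18,439. Book value $70,071.
Year 2: DB = ⌊$70,071 × 125%/6⌋ = $14,598; SL = ⌊$58,771/5⌋ = $11,754 → take DB $14,598. Book value $55,473.
Year 3: DB = ⌊$55,473 × 125%/6⌋ = $11,556; SL = ⌊$44,173/4⌋ = $11,043 → take DB $11,556. Book value $43,917.
Year 4: DB = ⌊$43,917 × 125%/6⌋ = $9,149; SL = ⌊$32,617/3⌋ = $10,872 → take SL $10,872. Book value $33,045.
Year 5: DB = ⌊$33,045 × 125%/6⌋ = $6,884; SL = ⌊$21,745/2⌋ = $10,872 → take SL $10,872. Book value $22,173.
Accumulated through year 5 = $88,510 − $22,173 = $66,337.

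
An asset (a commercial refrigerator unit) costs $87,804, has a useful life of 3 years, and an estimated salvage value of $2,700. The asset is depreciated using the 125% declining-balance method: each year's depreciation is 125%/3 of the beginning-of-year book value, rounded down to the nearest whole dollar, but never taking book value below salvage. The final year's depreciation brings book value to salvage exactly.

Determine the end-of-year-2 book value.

Depreciable base = $87,804 − $2,700 = $85,104.
Year 1: ⌊$87,804 × 125%/3⌋ = $36,585. Book value $51,219.
Year 2: ⌊$51,219 × 125%/3⌋ = $21,341. Book value $29,878.

$29,878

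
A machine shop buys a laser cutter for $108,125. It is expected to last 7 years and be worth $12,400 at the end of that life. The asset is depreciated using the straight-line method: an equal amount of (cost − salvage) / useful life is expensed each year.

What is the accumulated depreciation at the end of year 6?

Depreciable base = $108,125 − $12,400 = $95,725.
Annual expense = $95,725 / 7 = $13,675.
End of year 1: book value $94,450.
End of year 2: book value $80,775.
End of year 3: book value $67,100.
End of year 4: book value $53,425.
End of year 5: book value $39,750.
End of year 6: book value $26,075.
Accumulated through year 6 = $108,125 − $26,075 = $82,050.

$82,050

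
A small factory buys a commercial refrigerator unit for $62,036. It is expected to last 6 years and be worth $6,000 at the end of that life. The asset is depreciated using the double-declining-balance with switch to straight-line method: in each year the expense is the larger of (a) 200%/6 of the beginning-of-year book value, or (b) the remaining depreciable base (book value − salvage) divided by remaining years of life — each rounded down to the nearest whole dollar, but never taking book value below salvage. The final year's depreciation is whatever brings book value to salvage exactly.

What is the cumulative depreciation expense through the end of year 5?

$53,866

Depreciable base = $62,036 − $6,000 = $56,036.
Year 1: DB = ⌊$62,036 × 200%/6⌋ = $20,678; SL = ⌊$56,036/6⌋ = $9,339 → take DB $20,678. Book value $41,358.
Year 2: DB = ⌊$41,358 × 200%/6⌋ = $13,786; SL = ⌊$35,358/5⌋ = $7,071 → take DB $13,786. Book value $27,572.
Year 3: DB = ⌊$27,572 × 200%/6⌋ = $9,190; SL = ⌊$21,572/4⌋ = $5,393 → take DB $9,190. Book value $18,382.
Year 4: DB = ⌊$18,382 × 200%/6⌋ = $6,127; SL = ⌊$12,382/3⌋ = $4,127 → take DB $6,127. Book value $12,255.
Year 5: DB = ⌊$12,255 × 200%/6⌋ = $4,085; SL = ⌊$6,255/2⌋ = $3,127 → take DB $4,085. Book value $8,170.
Accumulated through year 5 = $62,036 − $8,170 = $53,866.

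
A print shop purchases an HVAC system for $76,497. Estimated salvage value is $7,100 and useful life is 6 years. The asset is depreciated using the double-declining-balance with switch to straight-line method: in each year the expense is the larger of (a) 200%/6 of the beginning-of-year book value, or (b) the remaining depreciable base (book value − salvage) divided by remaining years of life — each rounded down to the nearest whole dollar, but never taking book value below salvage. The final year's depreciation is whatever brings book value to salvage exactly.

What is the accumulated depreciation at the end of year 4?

Depreciable base = $76,497 − $7,100 = $69,397.
Year 1: DB = ⌊$76,497 × 200%/6⌋ = $25,499; SL = ⌊$69,397/6⌋ = $11,566 → take DB $25,499. Book value $50,998.
Year 2: DB = ⌊$50,998 × 200%/6⌋ = $16,999; SL = ⌊$43,898/5⌋ = $8,779 → take DB $16,999. Book value $33,999.
Year 3: DB = ⌊$33,999 × 200%/6⌋ = $11,333; SL = ⌊$26,899/4⌋ = $6,724 → take DB $11,333. Book value $22,666.
Year 4: DB = ⌊$22,666 × 200%/6⌋ = $7,555; SL = ⌊$15,566/3⌋ = $5,188 → take DB $7,555. Book value $15,111.
Accumulated through year 4 = $76,497 − $15,111 = $61,386.

$61,386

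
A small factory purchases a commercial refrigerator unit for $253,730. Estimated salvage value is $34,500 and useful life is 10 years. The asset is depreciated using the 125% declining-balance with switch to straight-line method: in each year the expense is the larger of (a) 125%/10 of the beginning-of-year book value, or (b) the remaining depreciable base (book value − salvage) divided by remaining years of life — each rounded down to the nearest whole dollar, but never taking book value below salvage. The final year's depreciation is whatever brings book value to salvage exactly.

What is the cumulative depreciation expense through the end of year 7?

Depreciable base = $253,730 − $34,500 = $219,230.
Year 1: DB = ⌊$253,730 × 125%/10⌋ = $31,716; SL = ⌊$219,230/10⌋ = $21,923 → take DB $31,716. Book value $222,014.
Year 2: DB = ⌊$222,014 × 125%/10⌋ = $27,751; SL = ⌊$187,514/9⌋ = $20,834 → take DB $27,751. Book value $194,263.
Year 3: DB = ⌊$194,263 × 125%/10⌋ = $24,282; SL = ⌊$159,763/8⌋ = $19,970 → take DB $24,282. Book value $169,981.
Year 4: DB = ⌊$169,981 × 125%/10⌋ = $21,247; SL = ⌊$135,481/7⌋ = $19,354 → take DB $21,247. Book value $148,734.
Year 5: DB = ⌊$148,734 × 125%/10⌋ = $18,591; SL = ⌊$114,234/6⌋ = $19,039 → take SL $19,039. Book value $129,695.
Year 6: DB = ⌊$129,695 × 125%/10⌋ = $16,211; SL = ⌊$95,195/5⌋ = $19,039 → take SL $19,039. Book value $110,656.
Year 7: DB = ⌊$110,656 × 125%/10⌋ = $13,832; SL = ⌊$76,156/4⌋ = $19,039 → take SL $19,039. Book value $91,617.
Accumulated through year 7 = $253,730 − $91,617 = $162,113.

$162,113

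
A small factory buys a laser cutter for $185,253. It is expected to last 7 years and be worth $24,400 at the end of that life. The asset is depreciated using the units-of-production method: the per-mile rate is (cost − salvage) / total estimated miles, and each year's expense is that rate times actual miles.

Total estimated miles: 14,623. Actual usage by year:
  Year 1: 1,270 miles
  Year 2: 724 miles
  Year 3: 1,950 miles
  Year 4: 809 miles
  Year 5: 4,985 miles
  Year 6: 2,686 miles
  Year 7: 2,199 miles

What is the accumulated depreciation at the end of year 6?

$136,664

Depreciable base = $185,253 − $24,400 = $160,853.
Rate = $160,853 / 14,623 miles = $11 per mile.
Year 1: 1,270 × $11 = $13,970. Book value $171,283.
Year 2: 724 × $11 = $7,964. Book value $163,319.
Year 3: 1,950 × $11 = $21,450. Book value $141,869.
Year 4: 809 × $11 = $8,899. Book value $132,970.
Year 5: 4,985 × $11 = $54,835. Book value $78,135.
Year 6: 2,686 × $11 = $29,546. Book value $48,589.
Accumulated through year 6 = $185,253 − $48,589 = $136,664.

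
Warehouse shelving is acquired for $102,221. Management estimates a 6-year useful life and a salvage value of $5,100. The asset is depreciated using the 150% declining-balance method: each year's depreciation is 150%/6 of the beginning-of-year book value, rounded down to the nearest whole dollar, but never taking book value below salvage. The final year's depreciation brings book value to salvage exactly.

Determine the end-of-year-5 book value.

Depreciable base = $102,221 − $5,100 = $97,121.
Year 1: ⌊$102,221 × 150%/6⌋ = $25,555. Book value $76,666.
Year 2: ⌊$76,666 × 150%/6⌋ = $19,166. Book value $57,500.
Year 3: ⌊$57,500 × 150%/6⌋ = $14,375. Book value $43,125.
Year 4: ⌊$43,125 × 150%/6⌋ = $10,781. Book value $32,344.
Year 5: ⌊$32,344 × 150%/6⌋ = $8,086. Book value $24,258.

$24,258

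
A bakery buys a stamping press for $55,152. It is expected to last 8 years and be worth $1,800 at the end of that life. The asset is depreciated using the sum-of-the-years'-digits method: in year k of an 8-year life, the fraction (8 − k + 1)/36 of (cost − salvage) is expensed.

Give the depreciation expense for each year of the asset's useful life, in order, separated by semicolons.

Depreciable base = $55,152 − $1,800 = $53,352.
Sum of the years' digits = 8+7+6+5+4+3+2+1 = 36.
Year 1: $53,352 × 8/36 = $11,856. Book value $43,296.
Year 2: $53,352 × 7/36 = $10,374. Book value $32,922.
Year 3: $53,352 × 6/36 = $8,892. Book value $24,030.
Year 4: $53,352 × 5/36 = $7,410. Book value $16,620.
Year 5: $53,352 × 4/36 = $5,928. Book value $10,692.
Year 6: $53,352 × 3/36 = $4,446. Book value $6,246.
Year 7: $53,352 × 2/36 = $2,964. Book value $3,282.
Year 8: $53,352 × 1/36 = $1,482. Book value $1,800.

$11,856; $10,374; $8,892; $7,410; $5,928; $4,446; $2,964; $1,482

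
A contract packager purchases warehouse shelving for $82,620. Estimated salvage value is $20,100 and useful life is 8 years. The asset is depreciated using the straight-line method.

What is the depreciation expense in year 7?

Depreciable base = $82,620 − $20,100 = $62,520.
Annual expense = $62,520 / 8 = $7,815.

$7,815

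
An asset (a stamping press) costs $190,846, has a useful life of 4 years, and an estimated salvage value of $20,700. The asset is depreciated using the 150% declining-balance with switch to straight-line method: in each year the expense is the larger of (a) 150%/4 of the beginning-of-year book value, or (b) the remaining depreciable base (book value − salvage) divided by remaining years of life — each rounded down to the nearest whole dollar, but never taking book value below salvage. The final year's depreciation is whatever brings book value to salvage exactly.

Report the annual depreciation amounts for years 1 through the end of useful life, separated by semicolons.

Depreciable base = $190,846 − $20,700 = $170,146.
Year 1: DB = ⌊$190,846 × 150%/4⌋ = $71,567; SL = ⌊$170,146/4⌋ = $42,536 → take DB $71,567. Book value $119,279.
Year 2: DB = ⌊$119,279 × 150%/4⌋ = $44,729; SL = ⌊$98,579/3⌋ = $32,859 → take DB $44,729. Book value $74,550.
Year 3: DB = ⌊$74,550 × 150%/4⌋ = $27,956; SL = ⌊$53,850/2⌋ = $26,925 → take DB $27,956. Book value $46,594.
Year 4 (final): $46,594 − $20,700 = $25,894. Book value $20,700.

$71,567; $44,729; $27,956; $25,894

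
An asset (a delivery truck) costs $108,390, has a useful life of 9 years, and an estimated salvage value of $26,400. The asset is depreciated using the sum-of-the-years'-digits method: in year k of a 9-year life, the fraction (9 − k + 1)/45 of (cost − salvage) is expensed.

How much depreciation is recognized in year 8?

Depreciable base = $108,390 − $26,400 = $81,990.
Sum of the years' digits = 9+8+7+6+5+4+3+2+1 = 45.
Year 1: $81,990 × 9/45 = $16,398. Book value $91,992.
Year 2: $81,990 × 8/45 = $14,576. Book value $77,416.
Year 3: $81,990 × 7/45 = $12,754. Book value $64,662.
Year 4: $81,990 × 6/45 = $10,932. Book value $53,730.
Year 5: $81,990 × 5/45 = $9,110. Book value $44,620.
Year 6: $81,990 × 4/45 = $7,288. Book value $37,332.
Year 7: $81,990 × 3/45 = $5,466. Book value $31,866.
Year 8: $81,990 × 2/45 = $3,644. Book value $28,222.

$3,644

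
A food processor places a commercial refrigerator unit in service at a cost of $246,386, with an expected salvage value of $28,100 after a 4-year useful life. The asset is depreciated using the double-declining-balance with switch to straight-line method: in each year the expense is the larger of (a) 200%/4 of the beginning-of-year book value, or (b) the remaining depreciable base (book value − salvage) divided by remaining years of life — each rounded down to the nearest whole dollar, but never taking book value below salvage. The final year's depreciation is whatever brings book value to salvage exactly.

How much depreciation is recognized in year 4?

$2,699

Depreciable base = $246,386 − $28,100 = $218,286.
Year 1: DB = ⌊$246,386 × 200%/4⌋ = $123,193; SL = ⌊$218,286/4⌋ = $54,571 → take DB $123,193. Book value $123,193.
Year 2: DB = ⌊$123,193 × 200%/4⌋ = $61,596; SL = ⌊$95,093/3⌋ = $31,697 → take DB $61,596. Book value $61,597.
Year 3: DB = ⌊$61,597 × 200%/4⌋ = $30,798; SL = ⌊$33,497/2⌋ = $16,748 → take DB $30,798. Book value $30,799.
Year 4 (final): $30,799 − $28,100 = $2,699. Book value $28,100.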